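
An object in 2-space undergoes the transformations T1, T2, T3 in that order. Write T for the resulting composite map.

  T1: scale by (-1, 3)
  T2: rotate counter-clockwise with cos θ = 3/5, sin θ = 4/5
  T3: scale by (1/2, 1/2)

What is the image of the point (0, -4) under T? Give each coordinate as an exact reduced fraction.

T(p) = (24/5, -18/5)

T1 scale by (-1, 3): (0, -4) → (0, -12)
T2 rotate counter-clockwise with cos θ = 3/5, sin θ = 4/5: (0, -12) → (48/5, -36/5)
T3 scale by (1/2, 1/2): (48/5, -36/5) → (24/5, -18/5)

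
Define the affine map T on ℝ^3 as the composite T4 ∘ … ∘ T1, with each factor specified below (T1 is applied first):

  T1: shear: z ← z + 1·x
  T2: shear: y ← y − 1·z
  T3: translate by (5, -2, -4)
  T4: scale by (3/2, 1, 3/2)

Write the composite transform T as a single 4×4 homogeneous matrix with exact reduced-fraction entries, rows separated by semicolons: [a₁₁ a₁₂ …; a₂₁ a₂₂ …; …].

T1 = [1 0 0 0; 0 1 0 0; 1 0 1 0; 0 0 0 1]
T2·T1 = [1 0 0 0; -1 1 -1 0; 1 0 1 0; 0 0 0 1]
T3·…·T1 = [1 0 0 5; -1 1 -1 -2; 1 0 1 -4; 0 0 0 1]
T4·…·T1 = [3/2 0 0 15/2; -1 1 -1 -2; 3/2 0 3/2 -6; 0 0 0 1]

T = [3/2 0 0 15/2; -1 1 -1 -2; 3/2 0 3/2 -6; 0 0 0 1]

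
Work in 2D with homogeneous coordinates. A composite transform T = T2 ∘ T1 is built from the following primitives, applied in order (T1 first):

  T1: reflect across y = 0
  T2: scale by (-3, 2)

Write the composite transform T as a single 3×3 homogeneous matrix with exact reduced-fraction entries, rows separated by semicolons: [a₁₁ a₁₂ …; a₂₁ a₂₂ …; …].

T1 = [1 0 0; 0 -1 0; 0 0 1]
T2·T1 = [-3 0 0; 0 -2 0; 0 0 1]

T = [-3 0 0; 0 -2 0; 0 0 1]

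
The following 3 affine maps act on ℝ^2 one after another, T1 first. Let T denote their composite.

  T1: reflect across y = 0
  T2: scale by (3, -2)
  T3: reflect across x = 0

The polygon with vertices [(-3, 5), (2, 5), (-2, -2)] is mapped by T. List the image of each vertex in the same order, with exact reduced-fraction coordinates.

T1 reflect across y = 0: (-3, 5) → (-3, -5); (2, 5) → (2, -5); (-2, -2) → (-2, 2)
T2 scale by (3, -2): (-3, -5) → (-9, 10); (2, -5) → (6, 10); (-2, 2) → (-6, -4)
T3 reflect across x = 0: (-9, 10) → (9, 10); (6, 10) → (-6, 10); (-6, -4) → (6, -4)

image vertices: (9, 10), (-6, 10), (6, -4)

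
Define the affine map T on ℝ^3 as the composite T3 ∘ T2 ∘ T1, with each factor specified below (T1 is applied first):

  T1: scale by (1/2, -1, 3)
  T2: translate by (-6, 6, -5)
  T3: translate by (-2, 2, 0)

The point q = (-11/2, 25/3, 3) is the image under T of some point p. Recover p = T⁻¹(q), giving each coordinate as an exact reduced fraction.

p = (5, -1/3, 8/3)

T1 = [1/2 0 0 0; 0 -1 0 0; 0 0 3 0; 0 0 0 1]
T2·T1 = [1/2 0 0 -6; 0 -1 0 6; 0 0 3 -5; 0 0 0 1]
T3·…·T1 = [1/2 0 0 -8; 0 -1 0 8; 0 0 3 -5; 0 0 0 1]
det M = -3/2; M⁻¹ = [2 0 0 16; 0 -1 0 8; 0 0 1/3 5/3; 0 0 0 1]
M⁻¹ · (-11/2, 25/3, 3)ᵀ = (5, -1/3, 8/3)ᵀ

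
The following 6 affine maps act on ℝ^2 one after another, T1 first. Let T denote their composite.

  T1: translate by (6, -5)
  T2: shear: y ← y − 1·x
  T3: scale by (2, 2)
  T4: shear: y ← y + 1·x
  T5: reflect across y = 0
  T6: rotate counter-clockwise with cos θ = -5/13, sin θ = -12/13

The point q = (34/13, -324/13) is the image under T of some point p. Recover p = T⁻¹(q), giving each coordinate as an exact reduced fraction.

T1 = [1 0 6; 0 1 -5; 0 0 1]
T2·T1 = [1 0 6; -1 1 -11; 0 0 1]
T3·…·T1 = [2 0 12; -2 2 -22; 0 0 1]
T4·…·T1 = [2 0 12; 0 2 -10; 0 0 1]
T5·…·T1 = [2 0 12; 0 -2 10; 0 0 1]
T6·…·T1 = [-10/13 -24/13 60/13; -24/13 10/13 -194/13; 0 0 1]
det M = -4; M⁻¹ = [-5/26 -6/13 -6; -6/13 5/26 5; 0 0 1]
M⁻¹ · (34/13, -324/13)ᵀ = (5, -1)ᵀ

p = (5, -1)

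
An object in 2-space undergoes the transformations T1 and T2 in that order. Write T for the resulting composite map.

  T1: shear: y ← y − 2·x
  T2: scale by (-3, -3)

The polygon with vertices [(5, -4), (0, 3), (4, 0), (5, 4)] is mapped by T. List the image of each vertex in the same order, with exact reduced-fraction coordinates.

T1 shear: y ← y − 2·x: (5, -4) → (5, -14); (0, 3) → (0, 3); (4, 0) → (4, -8); (5, 4) → (5, -6)
T2 scale by (-3, -3): (5, -14) → (-15, 42); (0, 3) → (0, -9); (4, -8) → (-12, 24); (5, -6) → (-15, 18)

image vertices: (-15, 42), (0, -9), (-12, 24), (-15, 18)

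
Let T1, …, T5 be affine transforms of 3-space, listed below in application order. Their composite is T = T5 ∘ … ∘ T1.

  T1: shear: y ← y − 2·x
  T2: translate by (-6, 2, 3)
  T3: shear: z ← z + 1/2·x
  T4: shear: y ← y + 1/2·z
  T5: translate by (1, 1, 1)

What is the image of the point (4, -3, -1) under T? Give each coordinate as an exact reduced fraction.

T1 shear: y ← y − 2·x: (4, -3, -1) → (4, -11, -1)
T2 translate by (-6, 2, 3): (4, -11, -1) → (-2, -9, 2)
T3 shear: z ← z + 1/2·x: (-2, -9, 2) → (-2, -9, 1)
T4 shear: y ← y + 1/2·z: (-2, -9, 1) → (-2, -17/2, 1)
T5 translate by (1, 1, 1): (-2, -17/2, 1) → (-1, -15/2, 2)

T(p) = (-1, -15/2, 2)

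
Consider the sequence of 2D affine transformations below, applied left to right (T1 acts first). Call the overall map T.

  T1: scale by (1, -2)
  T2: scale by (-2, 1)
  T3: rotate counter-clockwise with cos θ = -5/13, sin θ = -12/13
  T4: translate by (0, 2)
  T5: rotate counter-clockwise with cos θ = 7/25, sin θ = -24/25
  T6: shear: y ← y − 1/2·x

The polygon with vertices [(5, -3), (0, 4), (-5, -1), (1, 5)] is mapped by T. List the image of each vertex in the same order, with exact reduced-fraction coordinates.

image vertices: (3638/325, -787/65), (912/325, 462/65), (-206/25, 19/5), (326/65, 101/13)

T1 scale by (1, -2): (5, -3) → (5, 6); (0, 4) → (0, -8); (-5, -1) → (-5, 2); (1, 5) → (1, -10)
T2 scale by (-2, 1): (5, 6) → (-10, 6); (0, -8) → (0, -8); (-5, 2) → (10, 2); (1, -10) → (-2, -10)
T3 rotate counter-clockwise with cos θ = -5/13, sin θ = -12/13: (-10, 6) → (122/13, 90/13); (0, -8) → (-96/13, 40/13); (10, 2) → (-2, -10); (-2, -10) → (-110/13, 74/13)
T4 translate by (0, 2): (122/13, 90/13) → (122/13, 116/13); (-96/13, 40/13) → (-96/13, 66/13); (-2, -10) → (-2, -8); (-110/13, 74/13) → (-110/13, 100/13)
T5 rotate counter-clockwise with cos θ = 7/25, sin θ = -24/25: (122/13, 116/13) → (3638/325, -2116/325); (-96/13, 66/13) → (912/325, 2766/325); (-2, -8) → (-206/25, -8/25); (-110/13, 100/13) → (326/65, 668/65)
T6 shear: y ← y − 1/2·x: (3638/325, -2116/325) → (3638/325, -787/65); (912/325, 2766/325) → (912/325, 462/65); (-206/25, -8/25) → (-206/25, 19/5); (326/65, 668/65) → (326/65, 101/13)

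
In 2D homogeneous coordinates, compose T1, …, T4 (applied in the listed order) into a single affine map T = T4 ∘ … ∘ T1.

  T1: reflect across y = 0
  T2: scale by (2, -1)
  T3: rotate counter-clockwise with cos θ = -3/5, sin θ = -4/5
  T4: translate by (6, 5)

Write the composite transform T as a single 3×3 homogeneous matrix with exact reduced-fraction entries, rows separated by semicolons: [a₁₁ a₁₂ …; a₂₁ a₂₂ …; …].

T = [-6/5 4/5 6; -8/5 -3/5 5; 0 0 1]

T1 = [1 0 0; 0 -1 0; 0 0 1]
T2·T1 = [2 0 0; 0 1 0; 0 0 1]
T3·…·T1 = [-6/5 4/5 0; -8/5 -3/5 0; 0 0 1]
T4·…·T1 = [-6/5 4/5 6; -8/5 -3/5 5; 0 0 1]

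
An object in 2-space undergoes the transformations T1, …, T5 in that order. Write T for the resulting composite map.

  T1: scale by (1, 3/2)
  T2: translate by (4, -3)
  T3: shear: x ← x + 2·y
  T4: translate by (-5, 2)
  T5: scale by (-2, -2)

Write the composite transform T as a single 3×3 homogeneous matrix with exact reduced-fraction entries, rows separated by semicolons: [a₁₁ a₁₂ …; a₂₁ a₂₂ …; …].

T = [-2 -6 14; 0 -3 2; 0 0 1]

T1 = [1 0 0; 0 3/2 0; 0 0 1]
T2·T1 = [1 0 4; 0 3/2 -3; 0 0 1]
T3·…·T1 = [1 3 -2; 0 3/2 -3; 0 0 1]
T4·…·T1 = [1 3 -7; 0 3/2 -1; 0 0 1]
T5·…·T1 = [-2 -6 14; 0 -3 2; 0 0 1]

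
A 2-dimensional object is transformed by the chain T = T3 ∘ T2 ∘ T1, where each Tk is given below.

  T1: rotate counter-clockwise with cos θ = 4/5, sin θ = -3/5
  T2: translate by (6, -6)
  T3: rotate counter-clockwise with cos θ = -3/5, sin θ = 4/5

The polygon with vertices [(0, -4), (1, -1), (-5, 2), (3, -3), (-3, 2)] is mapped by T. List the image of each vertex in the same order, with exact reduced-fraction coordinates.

T1 rotate counter-clockwise with cos θ = 4/5, sin θ = -3/5: (0, -4) → (-12/5, -16/5); (1, -1) → (1/5, -7/5); (-5, 2) → (-14/5, 23/5); (3, -3) → (3/5, -21/5); (-3, 2) → (-6/5, 17/5)
T2 translate by (6, -6): (-12/5, -16/5) → (18/5, -46/5); (1/5, -7/5) → (31/5, -37/5); (-14/5, 23/5) → (16/5, -7/5); (3/5, -21/5) → (33/5, -51/5); (-6/5, 17/5) → (24/5, -13/5)
T3 rotate counter-clockwise with cos θ = -3/5, sin θ = 4/5: (18/5, -46/5) → (26/5, 42/5); (31/5, -37/5) → (11/5, 47/5); (16/5, -7/5) → (-4/5, 17/5); (33/5, -51/5) → (21/5, 57/5); (24/5, -13/5) → (-4/5, 27/5)

image vertices: (26/5, 42/5), (11/5, 47/5), (-4/5, 17/5), (21/5, 57/5), (-4/5, 27/5)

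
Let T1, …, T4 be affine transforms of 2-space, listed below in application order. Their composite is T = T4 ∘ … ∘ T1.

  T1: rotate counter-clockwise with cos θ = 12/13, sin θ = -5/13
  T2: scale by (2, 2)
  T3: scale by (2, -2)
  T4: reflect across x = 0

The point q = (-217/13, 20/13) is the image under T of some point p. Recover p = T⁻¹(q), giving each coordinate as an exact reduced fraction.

p = (4, 5/4)

T1 = [12/13 5/13 0; -5/13 12/13 0; 0 0 1]
T2·T1 = [24/13 10/13 0; -10/13 24/13 0; 0 0 1]
T3·…·T1 = [48/13 20/13 0; 20/13 -48/13 0; 0 0 1]
T4·…·T1 = [-48/13 -20/13 0; 20/13 -48/13 0; 0 0 1]
det M = 16; M⁻¹ = [-3/13 5/52 0; -5/52 -3/13 0; 0 0 1]
M⁻¹ · (-217/13, 20/13)ᵀ = (4, 5/4)ᵀ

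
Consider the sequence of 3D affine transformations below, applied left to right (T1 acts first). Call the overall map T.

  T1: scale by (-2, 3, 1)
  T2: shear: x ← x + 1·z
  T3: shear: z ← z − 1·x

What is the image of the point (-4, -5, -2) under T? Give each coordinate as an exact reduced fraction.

T(p) = (6, -15, -8)

T1 scale by (-2, 3, 1): (-4, -5, -2) → (8, -15, -2)
T2 shear: x ← x + 1·z: (8, -15, -2) → (6, -15, -2)
T3 shear: z ← z − 1·x: (6, -15, -2) → (6, -15, -8)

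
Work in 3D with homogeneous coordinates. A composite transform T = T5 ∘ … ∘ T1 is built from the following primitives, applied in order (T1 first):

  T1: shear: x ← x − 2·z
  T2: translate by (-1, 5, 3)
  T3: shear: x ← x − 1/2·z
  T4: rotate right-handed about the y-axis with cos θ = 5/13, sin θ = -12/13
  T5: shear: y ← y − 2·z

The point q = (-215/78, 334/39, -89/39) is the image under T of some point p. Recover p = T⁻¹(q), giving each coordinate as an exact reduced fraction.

T1 = [1 0 -2 0; 0 1 0 0; 0 0 1 0; 0 0 0 1]
T2·T1 = [1 0 -2 -1; 0 1 0 5; 0 0 1 3; 0 0 0 1]
T3·…·T1 = [1 0 -5/2 -5/2; 0 1 0 5; 0 0 1 3; 0 0 0 1]
T4·…·T1 = [5/13 0 -49/26 -97/26; 0 1 0 5; 12/13 0 -25/13 -15/13; 0 0 0 1]
T5·…·T1 = [5/13 0 -49/26 -97/26; -24/13 1 50/13 95/13; 12/13 0 -25/13 -15/13; 0 0 0 1]
det M = 1; M⁻¹ = [-25/13 0 49/26 -5; 0 1 2 -5; -12/13 0 5/13 -3; 0 0 0 1]
M⁻¹ · (-215/78, 334/39, -89/39)ᵀ = (-4, -1, -4/3)ᵀ

p = (-4, -1, -4/3)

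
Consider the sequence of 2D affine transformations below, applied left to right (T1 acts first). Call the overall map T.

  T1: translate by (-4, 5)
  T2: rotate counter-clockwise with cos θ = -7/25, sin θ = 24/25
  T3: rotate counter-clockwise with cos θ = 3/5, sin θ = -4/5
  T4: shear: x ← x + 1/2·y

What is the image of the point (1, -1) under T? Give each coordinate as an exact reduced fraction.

T(p) = (-5, 0)

T1 translate by (-4, 5): (1, -1) → (-3, 4)
T2 rotate counter-clockwise with cos θ = -7/25, sin θ = 24/25: (-3, 4) → (-3, -4)
T3 rotate counter-clockwise with cos θ = 3/5, sin θ = -4/5: (-3, -4) → (-5, 0)
T4 shear: x ← x + 1/2·y: (-5, 0) → (-5, 0)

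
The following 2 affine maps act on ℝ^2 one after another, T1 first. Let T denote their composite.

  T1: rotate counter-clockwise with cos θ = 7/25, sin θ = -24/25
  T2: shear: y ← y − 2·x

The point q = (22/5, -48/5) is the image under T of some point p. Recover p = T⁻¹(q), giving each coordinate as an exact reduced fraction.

p = (2, 4)

T1 = [7/25 24/25 0; -24/25 7/25 0; 0 0 1]
T2·T1 = [7/25 24/25 0; -38/25 -41/25 0; 0 0 1]
det M = 1; M⁻¹ = [-41/25 -24/25 0; 38/25 7/25 0; 0 0 1]
M⁻¹ · (22/5, -48/5)ᵀ = (2, 4)ᵀ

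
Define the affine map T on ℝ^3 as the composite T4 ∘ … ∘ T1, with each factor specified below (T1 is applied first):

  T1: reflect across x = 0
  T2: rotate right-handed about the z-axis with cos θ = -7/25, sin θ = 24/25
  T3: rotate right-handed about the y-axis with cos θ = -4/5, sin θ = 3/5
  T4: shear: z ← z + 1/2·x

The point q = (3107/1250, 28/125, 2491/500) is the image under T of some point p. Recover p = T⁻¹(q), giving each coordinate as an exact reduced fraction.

p = (-7/5, 4, -3/2)

T1 = [-1 0 0 0; 0 1 0 0; 0 0 1 0; 0 0 0 1]
T2·T1 = [7/25 -24/25 0 0; -24/25 -7/25 0 0; 0 0 1 0; 0 0 0 1]
T3·…·T1 = [-28/125 96/125 3/5 0; -24/25 -7/25 0 0; -21/125 72/125 -4/5 0; 0 0 0 1]
T4·…·T1 = [-28/125 96/125 3/5 0; -24/25 -7/25 0 0; -7/25 24/25 -1/2 0; 0 0 0 1]
det M = -1; M⁻¹ = [-7/50 -24/25 -21/125 0; 12/25 -7/25 72/125 0; 1 0 -4/5 0; 0 0 0 1]
M⁻¹ · (3107/1250, 28/125, 2491/500)ᵀ = (-7/5, 4, -3/2)ᵀ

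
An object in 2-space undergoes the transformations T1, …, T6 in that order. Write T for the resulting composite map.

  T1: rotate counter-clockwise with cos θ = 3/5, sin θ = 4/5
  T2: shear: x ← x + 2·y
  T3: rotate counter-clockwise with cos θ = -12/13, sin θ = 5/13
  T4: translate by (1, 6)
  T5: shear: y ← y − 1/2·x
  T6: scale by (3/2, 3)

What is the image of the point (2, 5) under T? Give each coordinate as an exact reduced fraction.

T1 rotate counter-clockwise with cos θ = 3/5, sin θ = 4/5: (2, 5) → (-14/5, 23/5)
T2 shear: x ← x + 2·y: (-14/5, 23/5) → (32/5, 23/5)
T3 rotate counter-clockwise with cos θ = -12/13, sin θ = 5/13: (32/5, 23/5) → (-499/65, -116/65)
T4 translate by (1, 6): (-499/65, -116/65) → (-434/65, 274/65)
T5 shear: y ← y − 1/2·x: (-434/65, 274/65) → (-434/65, 491/65)
T6 scale by (3/2, 3): (-434/65, 491/65) → (-651/65, 1473/65)

T(p) = (-651/65, 1473/65)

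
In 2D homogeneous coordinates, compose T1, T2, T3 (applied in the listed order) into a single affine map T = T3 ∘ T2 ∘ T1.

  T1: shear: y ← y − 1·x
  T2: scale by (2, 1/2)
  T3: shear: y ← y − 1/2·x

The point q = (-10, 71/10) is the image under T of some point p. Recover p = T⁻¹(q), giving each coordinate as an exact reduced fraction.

p = (-5, -4/5)

T1 = [1 0 0; -1 1 0; 0 0 1]
T2·T1 = [2 0 0; -1/2 1/2 0; 0 0 1]
T3·…·T1 = [2 0 0; -3/2 1/2 0; 0 0 1]
det M = 1; M⁻¹ = [1/2 0 0; 3/2 2 0; 0 0 1]
M⁻¹ · (-10, 71/10)ᵀ = (-5, -4/5)ᵀ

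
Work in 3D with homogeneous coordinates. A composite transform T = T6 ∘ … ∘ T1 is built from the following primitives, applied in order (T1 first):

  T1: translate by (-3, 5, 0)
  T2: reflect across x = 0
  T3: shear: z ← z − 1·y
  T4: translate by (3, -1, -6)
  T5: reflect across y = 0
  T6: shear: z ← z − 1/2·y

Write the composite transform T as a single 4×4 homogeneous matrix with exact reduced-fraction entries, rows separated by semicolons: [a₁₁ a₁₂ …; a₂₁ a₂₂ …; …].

T = [-1 0 0 6; 0 -1 0 -4; 0 -1/2 1 -9; 0 0 0 1]

T1 = [1 0 0 -3; 0 1 0 5; 0 0 1 0; 0 0 0 1]
T2·T1 = [-1 0 0 3; 0 1 0 5; 0 0 1 0; 0 0 0 1]
T3·…·T1 = [-1 0 0 3; 0 1 0 5; 0 -1 1 -5; 0 0 0 1]
T4·…·T1 = [-1 0 0 6; 0 1 0 4; 0 -1 1 -11; 0 0 0 1]
T5·…·T1 = [-1 0 0 6; 0 -1 0 -4; 0 -1 1 -11; 0 0 0 1]
T6·…·T1 = [-1 0 0 6; 0 -1 0 -4; 0 -1/2 1 -9; 0 0 0 1]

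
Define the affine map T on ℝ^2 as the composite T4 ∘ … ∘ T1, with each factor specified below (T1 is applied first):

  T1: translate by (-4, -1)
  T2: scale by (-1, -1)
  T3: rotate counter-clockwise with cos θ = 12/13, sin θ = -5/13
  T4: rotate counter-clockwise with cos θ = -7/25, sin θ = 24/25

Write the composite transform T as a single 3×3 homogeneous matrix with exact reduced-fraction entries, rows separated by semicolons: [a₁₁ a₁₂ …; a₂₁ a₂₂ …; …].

T = [-36/325 323/325 -179/325; -323/325 -36/325 1328/325; 0 0 1]

T1 = [1 0 -4; 0 1 -1; 0 0 1]
T2·T1 = [-1 0 4; 0 -1 1; 0 0 1]
T3·…·T1 = [-12/13 -5/13 53/13; 5/13 -12/13 -8/13; 0 0 1]
T4·…·T1 = [-36/325 323/325 -179/325; -323/325 -36/325 1328/325; 0 0 1]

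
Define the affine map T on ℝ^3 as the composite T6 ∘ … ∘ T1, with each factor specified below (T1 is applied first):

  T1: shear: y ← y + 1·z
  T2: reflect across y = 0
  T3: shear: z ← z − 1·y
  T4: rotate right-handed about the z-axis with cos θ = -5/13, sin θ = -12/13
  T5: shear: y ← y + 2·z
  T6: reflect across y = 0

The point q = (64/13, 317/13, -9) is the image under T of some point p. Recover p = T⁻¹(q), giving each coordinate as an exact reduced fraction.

p = (4, -5, -2)

T1 = [1 0 0 0; 0 1 1 0; 0 0 1 0; 0 0 0 1]
T2·T1 = [1 0 0 0; 0 -1 -1 0; 0 0 1 0; 0 0 0 1]
T3·…·T1 = [1 0 0 0; 0 -1 -1 0; 0 1 2 0; 0 0 0 1]
T4·…·T1 = [-5/13 -12/13 -12/13 0; -12/13 5/13 5/13 0; 0 1 2 0; 0 0 0 1]
T5·…·T1 = [-5/13 -12/13 -12/13 0; -12/13 31/13 57/13 0; 0 1 2 0; 0 0 0 1]
T6·…·T1 = [-5/13 -12/13 -12/13 0; 12/13 -31/13 -57/13 0; 0 1 2 0; 0 0 0 1]
det M = 1; M⁻¹ = [-5/13 12/13 24/13 0; -24/13 -10/13 -33/13 0; 12/13 5/13 23/13 0; 0 0 0 1]
M⁻¹ · (64/13, 317/13, -9)ᵀ = (4, -5, -2)ᵀ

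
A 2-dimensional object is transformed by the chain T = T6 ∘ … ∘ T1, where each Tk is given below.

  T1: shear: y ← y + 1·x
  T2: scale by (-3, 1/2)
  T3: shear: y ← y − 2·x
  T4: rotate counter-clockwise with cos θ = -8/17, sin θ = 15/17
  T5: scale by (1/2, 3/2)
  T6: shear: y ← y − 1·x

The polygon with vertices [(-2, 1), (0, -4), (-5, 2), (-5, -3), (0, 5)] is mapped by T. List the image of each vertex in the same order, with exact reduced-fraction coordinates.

T1 shear: y ← y + 1·x: (-2, 1) → (-2, -1); (0, -4) → (0, -4); (-5, 2) → (-5, -3); (-5, -3) → (-5, -8); (0, 5) → (0, 5)
T2 scale by (-3, 1/2): (-2, -1) → (6, -1/2); (0, -4) → (0, -2); (-5, -3) → (15, -3/2); (-5, -8) → (15, -4); (0, 5) → (0, 5/2)
T3 shear: y ← y − 2·x: (6, -1/2) → (6, -25/2); (0, -2) → (0, -2); (15, -3/2) → (15, -63/2); (15, -4) → (15, -34); (0, 5/2) → (0, 5/2)
T4 rotate counter-clockwise with cos θ = -8/17, sin θ = 15/17: (6, -25/2) → (279/34, 190/17); (0, -2) → (30/17, 16/17); (15, -63/2) → (705/34, 477/17); (15, -34) → (390/17, 497/17); (0, 5/2) → (-75/34, -20/17)
T5 scale by (1/2, 3/2): (279/34, 190/17) → (279/68, 285/17); (30/17, 16/17) → (15/17, 24/17); (705/34, 477/17) → (705/68, 1431/34); (390/17, 497/17) → (195/17, 1491/34); (-75/34, -20/17) → (-75/68, -30/17)
T6 shear: y ← y − 1·x: (279/68, 285/17) → (279/68, 861/68); (15/17, 24/17) → (15/17, 9/17); (705/68, 1431/34) → (705/68, 2157/68); (195/17, 1491/34) → (195/17, 1101/34); (-75/68, -30/17) → (-75/68, -45/68)

image vertices: (279/68, 861/68), (15/17, 9/17), (705/68, 2157/68), (195/17, 1101/34), (-75/68, -45/68)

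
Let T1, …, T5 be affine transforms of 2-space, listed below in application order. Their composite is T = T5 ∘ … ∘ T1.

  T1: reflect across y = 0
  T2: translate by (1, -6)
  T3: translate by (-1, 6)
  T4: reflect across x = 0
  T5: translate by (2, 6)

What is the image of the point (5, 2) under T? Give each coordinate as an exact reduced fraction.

T1 reflect across y = 0: (5, 2) → (5, -2)
T2 translate by (1, -6): (5, -2) → (6, -8)
T3 translate by (-1, 6): (6, -8) → (5, -2)
T4 reflect across x = 0: (5, -2) → (-5, -2)
T5 translate by (2, 6): (-5, -2) → (-3, 4)

T(p) = (-3, 4)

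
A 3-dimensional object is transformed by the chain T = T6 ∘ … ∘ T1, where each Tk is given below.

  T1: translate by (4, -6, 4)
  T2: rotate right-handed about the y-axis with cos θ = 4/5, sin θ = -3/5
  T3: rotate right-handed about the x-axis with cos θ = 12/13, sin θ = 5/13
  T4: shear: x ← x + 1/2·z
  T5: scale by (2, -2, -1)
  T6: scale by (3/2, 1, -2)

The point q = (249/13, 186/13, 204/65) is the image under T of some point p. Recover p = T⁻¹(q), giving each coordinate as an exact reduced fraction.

T1 = [1 0 0 4; 0 1 0 -6; 0 0 1 4; 0 0 0 1]
T2·T1 = [4/5 0 -3/5 4/5; 0 1 0 -6; 3/5 0 4/5 28/5; 0 0 0 1]
T3·…·T1 = [4/5 0 -3/5 4/5; -3/13 12/13 -4/13 -100/13; 36/65 5/13 48/65 186/65; 0 0 0 1]
T4·…·T1 = [14/13 5/26 -3/13 29/13; -3/13 12/13 -4/13 -100/13; 36/65 5/13 48/65 186/65; 0 0 0 1]
T5·…·T1 = [28/13 5/13 -6/13 58/13; 6/13 -24/13 8/13 200/13; -36/65 -5/13 -48/65 -186/65; 0 0 0 1]
T6·…·T1 = [42/13 15/26 -9/13 87/13; 6/13 -24/13 8/13 200/13; 72/65 10/13 96/65 372/65; 0 0 0 1]
det M = -12; M⁻¹ = [4/15 3/26 1/13 -4; 0 -6/13 5/26 6; -1/5 2/13 27/52 -4; 0 0 0 1]
M⁻¹ · (249/13, 186/13, 204/65)ᵀ = (3, 0, -4)ᵀ

p = (3, 0, -4)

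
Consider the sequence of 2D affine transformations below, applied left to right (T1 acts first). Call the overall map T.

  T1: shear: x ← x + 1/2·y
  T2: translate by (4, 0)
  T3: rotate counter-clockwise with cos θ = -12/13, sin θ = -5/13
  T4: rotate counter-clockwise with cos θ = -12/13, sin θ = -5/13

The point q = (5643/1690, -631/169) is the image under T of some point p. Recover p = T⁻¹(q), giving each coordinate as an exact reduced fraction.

p = (-9/5, -5)

T1 = [1 1/2 0; 0 1 0; 0 0 1]
T2·T1 = [1 1/2 4; 0 1 0; 0 0 1]
T3·…·T1 = [-12/13 -1/13 -48/13; -5/13 -29/26 -20/13; 0 0 1]
T4·…·T1 = [119/169 -121/338 476/169; 120/169 179/169 480/169; 0 0 1]
det M = 1; M⁻¹ = [179/169 121/338 -4; -120/169 119/169 0; 0 0 1]
M⁻¹ · (5643/1690, -631/169)ᵀ = (-9/5, -5)ᵀ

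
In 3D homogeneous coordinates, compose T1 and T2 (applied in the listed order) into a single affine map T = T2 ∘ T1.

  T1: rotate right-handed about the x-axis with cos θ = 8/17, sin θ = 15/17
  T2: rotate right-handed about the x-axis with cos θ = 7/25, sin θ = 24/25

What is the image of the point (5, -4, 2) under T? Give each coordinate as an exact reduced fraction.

T(p) = (5, 622/425, -1796/425)

T1 rotate right-handed about the x-axis with cos θ = 8/17, sin θ = 15/17: (5, -4, 2) → (5, -62/17, -44/17)
T2 rotate right-handed about the x-axis with cos θ = 7/25, sin θ = 24/25: (5, -62/17, -44/17) → (5, 622/425, -1796/425)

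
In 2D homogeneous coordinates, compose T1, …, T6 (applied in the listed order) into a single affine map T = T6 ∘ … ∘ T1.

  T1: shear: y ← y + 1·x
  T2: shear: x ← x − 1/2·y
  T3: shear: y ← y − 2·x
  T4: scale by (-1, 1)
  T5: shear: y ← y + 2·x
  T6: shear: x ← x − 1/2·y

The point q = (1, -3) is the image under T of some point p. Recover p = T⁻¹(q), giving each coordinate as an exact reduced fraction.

p = (0, -1)

T1 = [1 0 0; 1 1 0; 0 0 1]
T2·T1 = [1/2 -1/2 0; 1 1 0; 0 0 1]
T3·…·T1 = [1/2 -1/2 0; 0 2 0; 0 0 1]
T4·…·T1 = [-1/2 1/2 0; 0 2 0; 0 0 1]
T5·…·T1 = [-1/2 1/2 0; -1 3 0; 0 0 1]
T6·…·T1 = [0 -1 0; -1 3 0; 0 0 1]
det M = -1; M⁻¹ = [-3 -1 0; -1 0 0; 0 0 1]
M⁻¹ · (1, -3)ᵀ = (0, -1)ᵀ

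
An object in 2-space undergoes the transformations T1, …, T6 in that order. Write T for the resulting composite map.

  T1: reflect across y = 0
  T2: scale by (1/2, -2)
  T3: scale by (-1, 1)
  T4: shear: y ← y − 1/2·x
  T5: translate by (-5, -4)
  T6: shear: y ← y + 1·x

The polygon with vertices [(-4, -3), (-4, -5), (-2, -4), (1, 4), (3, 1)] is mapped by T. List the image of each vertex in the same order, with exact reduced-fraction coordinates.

T1 reflect across y = 0: (-4, -3) → (-4, 3); (-4, -5) → (-4, 5); (-2, -4) → (-2, 4); (1, 4) → (1, -4); (3, 1) → (3, -1)
T2 scale by (1/2, -2): (-4, 3) → (-2, -6); (-4, 5) → (-2, -10); (-2, 4) → (-1, -8); (1, -4) → (1/2, 8); (3, -1) → (3/2, 2)
T3 scale by (-1, 1): (-2, -6) → (2, -6); (-2, -10) → (2, -10); (-1, -8) → (1, -8); (1/2, 8) → (-1/2, 8); (3/2, 2) → (-3/2, 2)
T4 shear: y ← y − 1/2·x: (2, -6) → (2, -7); (2, -10) → (2, -11); (1, -8) → (1, -17/2); (-1/2, 8) → (-1/2, 33/4); (-3/2, 2) → (-3/2, 11/4)
T5 translate by (-5, -4): (2, -7) → (-3, -11); (2, -11) → (-3, -15); (1, -17/2) → (-4, -25/2); (-1/2, 33/4) → (-11/2, 17/4); (-3/2, 11/4) → (-13/2, -5/4)
T6 shear: y ← y + 1·x: (-3, -11) → (-3, -14); (-3, -15) → (-3, -18); (-4, -25/2) → (-4, -33/2); (-11/2, 17/4) → (-11/2, -5/4); (-13/2, -5/4) → (-13/2, -31/4)

image vertices: (-3, -14), (-3, -18), (-4, -33/2), (-11/2, -5/4), (-13/2, -31/4)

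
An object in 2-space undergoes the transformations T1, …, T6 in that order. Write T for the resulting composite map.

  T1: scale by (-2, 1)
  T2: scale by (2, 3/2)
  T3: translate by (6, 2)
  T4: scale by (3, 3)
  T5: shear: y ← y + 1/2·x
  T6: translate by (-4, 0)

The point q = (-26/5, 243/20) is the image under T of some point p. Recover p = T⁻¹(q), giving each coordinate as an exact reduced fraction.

p = (8/5, 3/2)

T1 = [-2 0 0; 0 1 0; 0 0 1]
T2·T1 = [-4 0 0; 0 3/2 0; 0 0 1]
T3·…·T1 = [-4 0 6; 0 3/2 2; 0 0 1]
T4·…·T1 = [-12 0 18; 0 9/2 6; 0 0 1]
T5·…·T1 = [-12 0 18; -6 9/2 15; 0 0 1]
T6·…·T1 = [-12 0 14; -6 9/2 15; 0 0 1]
det M = -54; M⁻¹ = [-1/12 0 7/6; -1/9 2/9 -16/9; 0 0 1]
M⁻¹ · (-26/5, 243/20)ᵀ = (8/5, 3/2)ᵀ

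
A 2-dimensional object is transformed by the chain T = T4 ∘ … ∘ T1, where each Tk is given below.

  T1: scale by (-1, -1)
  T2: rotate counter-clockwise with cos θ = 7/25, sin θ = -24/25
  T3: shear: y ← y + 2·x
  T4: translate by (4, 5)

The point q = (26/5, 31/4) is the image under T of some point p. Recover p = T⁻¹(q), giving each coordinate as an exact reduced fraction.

T1 = [-1 0 0; 0 -1 0; 0 0 1]
T2·T1 = [-7/25 -24/25 0; 24/25 -7/25 0; 0 0 1]
T3·…·T1 = [-7/25 -24/25 0; 2/5 -11/5 0; 0 0 1]
T4·…·T1 = [-7/25 -24/25 4; 2/5 -11/5 5; 0 0 1]
det M = 1; M⁻¹ = [-11/5 24/25 4; -2/5 -7/25 3; 0 0 1]
M⁻¹ · (26/5, 31/4)ᵀ = (0, -5/4)ᵀ

p = (0, -5/4)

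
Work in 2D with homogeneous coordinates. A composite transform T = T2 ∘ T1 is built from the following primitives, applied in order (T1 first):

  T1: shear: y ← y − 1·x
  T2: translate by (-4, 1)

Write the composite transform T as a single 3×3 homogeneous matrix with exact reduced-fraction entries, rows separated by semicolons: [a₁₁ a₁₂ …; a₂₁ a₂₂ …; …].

T = [1 0 -4; -1 1 1; 0 0 1]

T1 = [1 0 0; -1 1 0; 0 0 1]
T2·T1 = [1 0 -4; -1 1 1; 0 0 1]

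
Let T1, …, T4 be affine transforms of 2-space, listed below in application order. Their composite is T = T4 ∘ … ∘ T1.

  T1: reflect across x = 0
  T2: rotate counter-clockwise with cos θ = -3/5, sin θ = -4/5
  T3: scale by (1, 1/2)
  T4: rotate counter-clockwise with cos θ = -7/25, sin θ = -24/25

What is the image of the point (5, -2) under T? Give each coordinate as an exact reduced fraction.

T1 reflect across x = 0: (5, -2) → (-5, -2)
T2 rotate counter-clockwise with cos θ = -3/5, sin θ = -4/5: (-5, -2) → (7/5, 26/5)
T3 scale by (1, 1/2): (7/5, 26/5) → (7/5, 13/5)
T4 rotate counter-clockwise with cos θ = -7/25, sin θ = -24/25: (7/5, 13/5) → (263/125, -259/125)

T(p) = (263/125, -259/125)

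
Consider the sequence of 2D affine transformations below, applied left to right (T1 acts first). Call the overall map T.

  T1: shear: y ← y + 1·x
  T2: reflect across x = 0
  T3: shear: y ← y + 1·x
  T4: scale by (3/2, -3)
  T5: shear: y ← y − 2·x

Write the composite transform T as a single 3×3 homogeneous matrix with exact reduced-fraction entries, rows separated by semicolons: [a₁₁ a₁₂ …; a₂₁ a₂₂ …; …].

T1 = [1 0 0; 1 1 0; 0 0 1]
T2·T1 = [-1 0 0; 1 1 0; 0 0 1]
T3·…·T1 = [-1 0 0; 0 1 0; 0 0 1]
T4·…·T1 = [-3/2 0 0; 0 -3 0; 0 0 1]
T5·…·T1 = [-3/2 0 0; 3 -3 0; 0 0 1]

T = [-3/2 0 0; 3 -3 0; 0 0 1]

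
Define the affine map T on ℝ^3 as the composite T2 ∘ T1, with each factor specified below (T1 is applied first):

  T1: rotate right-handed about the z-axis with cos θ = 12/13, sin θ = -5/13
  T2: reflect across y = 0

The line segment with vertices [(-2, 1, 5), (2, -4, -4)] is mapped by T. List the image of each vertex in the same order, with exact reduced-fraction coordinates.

T1 rotate right-handed about the z-axis with cos θ = 12/13, sin θ = -5/13: (-2, 1, 5) → (-19/13, 22/13, 5); (2, -4, -4) → (4/13, -58/13, -4)
T2 reflect across y = 0: (-19/13, 22/13, 5) → (-19/13, -22/13, 5); (4/13, -58/13, -4) → (4/13, 58/13, -4)

image vertices: (-19/13, -22/13, 5), (4/13, 58/13, -4)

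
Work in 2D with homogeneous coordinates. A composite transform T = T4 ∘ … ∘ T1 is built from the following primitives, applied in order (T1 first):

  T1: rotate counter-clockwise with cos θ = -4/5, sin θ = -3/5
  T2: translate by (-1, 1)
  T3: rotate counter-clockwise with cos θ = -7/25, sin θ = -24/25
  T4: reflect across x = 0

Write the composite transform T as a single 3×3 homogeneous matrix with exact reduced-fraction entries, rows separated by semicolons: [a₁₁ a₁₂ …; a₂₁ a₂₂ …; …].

T = [44/125 117/125 -31/25; 117/125 -44/125 17/25; 0 0 1]

T1 = [-4/5 3/5 0; -3/5 -4/5 0; 0 0 1]
T2·T1 = [-4/5 3/5 -1; -3/5 -4/5 1; 0 0 1]
T3·…·T1 = [-44/125 -117/125 31/25; 117/125 -44/125 17/25; 0 0 1]
T4·…·T1 = [44/125 117/125 -31/25; 117/125 -44/125 17/25; 0 0 1]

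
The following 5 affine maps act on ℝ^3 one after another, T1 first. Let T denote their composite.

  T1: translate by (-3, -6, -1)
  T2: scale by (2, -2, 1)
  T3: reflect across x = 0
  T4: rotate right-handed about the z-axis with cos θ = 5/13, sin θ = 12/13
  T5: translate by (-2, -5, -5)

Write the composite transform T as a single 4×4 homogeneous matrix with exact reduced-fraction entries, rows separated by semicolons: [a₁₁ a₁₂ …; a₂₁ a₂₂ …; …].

T1 = [1 0 0 -3; 0 1 0 -6; 0 0 1 -1; 0 0 0 1]
T2·T1 = [2 0 0 -6; 0 -2 0 12; 0 0 1 -1; 0 0 0 1]
T3·…·T1 = [-2 0 0 6; 0 -2 0 12; 0 0 1 -1; 0 0 0 1]
T4·…·T1 = [-10/13 24/13 0 -114/13; -24/13 -10/13 0 132/13; 0 0 1 -1; 0 0 0 1]
T5·…·T1 = [-10/13 24/13 0 -140/13; -24/13 -10/13 0 67/13; 0 0 1 -6; 0 0 0 1]

T = [-10/13 24/13 0 -140/13; -24/13 -10/13 0 67/13; 0 0 1 -6; 0 0 0 1]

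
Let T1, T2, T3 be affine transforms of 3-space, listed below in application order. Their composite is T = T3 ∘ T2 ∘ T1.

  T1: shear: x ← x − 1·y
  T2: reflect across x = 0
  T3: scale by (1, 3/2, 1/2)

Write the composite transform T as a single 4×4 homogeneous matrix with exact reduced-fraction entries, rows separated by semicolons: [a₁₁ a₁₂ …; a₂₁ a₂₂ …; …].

T = [-1 1 0 0; 0 3/2 0 0; 0 0 1/2 0; 0 0 0 1]

T1 = [1 -1 0 0; 0 1 0 0; 0 0 1 0; 0 0 0 1]
T2·T1 = [-1 1 0 0; 0 1 0 0; 0 0 1 0; 0 0 0 1]
T3·…·T1 = [-1 1 0 0; 0 3/2 0 0; 0 0 1/2 0; 0 0 0 1]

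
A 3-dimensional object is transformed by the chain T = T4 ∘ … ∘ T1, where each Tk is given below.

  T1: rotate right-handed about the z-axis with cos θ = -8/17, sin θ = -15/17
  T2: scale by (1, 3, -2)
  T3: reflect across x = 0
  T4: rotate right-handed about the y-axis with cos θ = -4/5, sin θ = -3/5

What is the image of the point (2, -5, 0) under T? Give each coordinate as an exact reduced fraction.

T1 rotate right-handed about the z-axis with cos θ = -8/17, sin θ = -15/17: (2, -5, 0) → (-91/17, 10/17, 0)
T2 scale by (1, 3, -2): (-91/17, 10/17, 0) → (-91/17, 30/17, 0)
T3 reflect across x = 0: (-91/17, 30/17, 0) → (91/17, 30/17, 0)
T4 rotate right-handed about the y-axis with cos θ = -4/5, sin θ = -3/5: (91/17, 30/17, 0) → (-364/85, 30/17, 273/85)

T(p) = (-364/85, 30/17, 273/85)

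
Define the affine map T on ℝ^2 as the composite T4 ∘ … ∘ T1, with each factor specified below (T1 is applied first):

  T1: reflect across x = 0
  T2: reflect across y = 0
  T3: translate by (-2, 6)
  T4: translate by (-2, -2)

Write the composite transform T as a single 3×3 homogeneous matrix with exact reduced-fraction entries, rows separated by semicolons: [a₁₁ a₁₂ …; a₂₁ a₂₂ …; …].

T = [-1 0 -4; 0 -1 4; 0 0 1]

T1 = [-1 0 0; 0 1 0; 0 0 1]
T2·T1 = [-1 0 0; 0 -1 0; 0 0 1]
T3·…·T1 = [-1 0 -2; 0 -1 6; 0 0 1]
T4·…·T1 = [-1 0 -4; 0 -1 4; 0 0 1]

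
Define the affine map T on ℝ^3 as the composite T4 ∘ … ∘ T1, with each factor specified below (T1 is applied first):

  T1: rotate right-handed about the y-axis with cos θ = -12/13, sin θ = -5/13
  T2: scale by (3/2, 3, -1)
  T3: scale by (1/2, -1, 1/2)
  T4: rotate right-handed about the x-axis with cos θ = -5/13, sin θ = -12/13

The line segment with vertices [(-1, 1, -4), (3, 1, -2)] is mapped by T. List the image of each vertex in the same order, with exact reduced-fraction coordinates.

T1 rotate right-handed about the y-axis with cos θ = -12/13, sin θ = -5/13: (-1, 1, -4) → (32/13, 1, 43/13); (3, 1, -2) → (-2, 1, 3)
T2 scale by (3/2, 3, -1): (32/13, 1, 43/13) → (48/13, 3, -43/13); (-2, 1, 3) → (-3, 3, -3)
T3 scale by (1/2, -1, 1/2): (48/13, 3, -43/13) → (24/13, -3, -43/26); (-3, 3, -3) → (-3/2, -3, -3/2)
T4 rotate right-handed about the x-axis with cos θ = -5/13, sin θ = -12/13: (24/13, -3, -43/26) → (24/13, -63/169, 1151/338); (-3/2, -3, -3/2) → (-3/2, -3/13, 87/26)

image vertices: (24/13, -63/169, 1151/338), (-3/2, -3/13, 87/26)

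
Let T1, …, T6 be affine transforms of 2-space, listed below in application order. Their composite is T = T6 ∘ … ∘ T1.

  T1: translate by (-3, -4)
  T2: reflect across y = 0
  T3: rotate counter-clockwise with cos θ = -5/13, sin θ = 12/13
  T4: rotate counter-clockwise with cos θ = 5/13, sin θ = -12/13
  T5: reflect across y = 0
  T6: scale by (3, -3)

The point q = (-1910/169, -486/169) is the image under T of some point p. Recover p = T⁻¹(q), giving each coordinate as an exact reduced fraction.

p = (-1/3, 2)

T1 = [1 0 -3; 0 1 -4; 0 0 1]
T2·T1 = [1 0 -3; 0 -1 4; 0 0 1]
T3·…·T1 = [-5/13 12/13 -33/13; 12/13 5/13 -56/13; 0 0 1]
T4·…·T1 = [119/169 120/169 -837/169; 120/169 -119/169 116/169; 0 0 1]
T5·…·T1 = [119/169 120/169 -837/169; -120/169 119/169 -116/169; 0 0 1]
T6·…·T1 = [357/169 360/169 -2511/169; 360/169 -357/169 348/169; 0 0 1]
det M = -9; M⁻¹ = [119/507 40/169 3; 40/169 -119/507 4; 0 0 1]
M⁻¹ · (-1910/169, -486/169)ᵀ = (-1/3, 2)ᵀ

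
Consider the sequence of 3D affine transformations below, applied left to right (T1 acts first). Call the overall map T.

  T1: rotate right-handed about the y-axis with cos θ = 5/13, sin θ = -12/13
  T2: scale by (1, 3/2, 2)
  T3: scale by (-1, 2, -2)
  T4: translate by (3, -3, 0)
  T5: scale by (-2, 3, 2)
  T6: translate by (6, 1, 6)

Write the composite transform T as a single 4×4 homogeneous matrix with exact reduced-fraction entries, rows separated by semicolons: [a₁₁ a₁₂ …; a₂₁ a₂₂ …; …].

T1 = [5/13 0 -12/13 0; 0 1 0 0; 12/13 0 5/13 0; 0 0 0 1]
T2·T1 = [5/13 0 -12/13 0; 0 3/2 0 0; 24/13 0 10/13 0; 0 0 0 1]
T3·…·T1 = [-5/13 0 12/13 0; 0 3 0 0; -48/13 0 -20/13 0; 0 0 0 1]
T4·…·T1 = [-5/13 0 12/13 3; 0 3 0 -3; -48/13 0 -20/13 0; 0 0 0 1]
T5·…·T1 = [10/13 0 -24/13 -6; 0 9 0 -9; -96/13 0 -40/13 0; 0 0 0 1]
T6·…·T1 = [10/13 0 -24/13 0; 0 9 0 -8; -96/13 0 -40/13 6; 0 0 0 1]

T = [10/13 0 -24/13 0; 0 9 0 -8; -96/13 0 -40/13 6; 0 0 0 1]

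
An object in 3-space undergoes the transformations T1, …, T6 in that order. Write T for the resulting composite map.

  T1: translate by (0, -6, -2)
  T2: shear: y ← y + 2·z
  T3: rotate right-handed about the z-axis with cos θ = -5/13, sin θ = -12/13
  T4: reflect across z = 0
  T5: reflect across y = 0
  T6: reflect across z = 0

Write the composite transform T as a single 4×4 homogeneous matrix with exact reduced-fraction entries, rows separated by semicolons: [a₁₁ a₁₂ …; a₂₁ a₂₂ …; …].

T1 = [1 0 0 0; 0 1 0 -6; 0 0 1 -2; 0 0 0 1]
T2·T1 = [1 0 0 0; 0 1 2 -10; 0 0 1 -2; 0 0 0 1]
T3·…·T1 = [-5/13 12/13 24/13 -120/13; -12/13 -5/13 -10/13 50/13; 0 0 1 -2; 0 0 0 1]
T4·…·T1 = [-5/13 12/13 24/13 -120/13; -12/13 -5/13 -10/13 50/13; 0 0 -1 2; 0 0 0 1]
T5·…·T1 = [-5/13 12/13 24/13 -120/13; 12/13 5/13 10/13 -50/13; 0 0 -1 2; 0 0 0 1]
T6·…·T1 = [-5/13 12/13 24/13 -120/13; 12/13 5/13 10/13 -50/13; 0 0 1 -2; 0 0 0 1]

T = [-5/13 12/13 24/13 -120/13; 12/13 5/13 10/13 -50/13; 0 0 1 -2; 0 0 0 1]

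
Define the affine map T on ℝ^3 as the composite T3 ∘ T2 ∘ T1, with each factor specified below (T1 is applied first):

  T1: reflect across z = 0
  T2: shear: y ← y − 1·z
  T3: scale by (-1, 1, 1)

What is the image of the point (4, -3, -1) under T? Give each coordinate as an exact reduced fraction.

T1 reflect across z = 0: (4, -3, -1) → (4, -3, 1)
T2 shear: y ← y − 1·z: (4, -3, 1) → (4, -4, 1)
T3 scale by (-1, 1, 1): (4, -4, 1) → (-4, -4, 1)

T(p) = (-4, -4, 1)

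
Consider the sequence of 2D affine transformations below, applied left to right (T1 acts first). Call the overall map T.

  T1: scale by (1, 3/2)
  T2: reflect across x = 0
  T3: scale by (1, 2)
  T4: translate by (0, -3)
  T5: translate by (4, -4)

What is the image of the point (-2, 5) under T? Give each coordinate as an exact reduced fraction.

T1 scale by (1, 3/2): (-2, 5) → (-2, 15/2)
T2 reflect across x = 0: (-2, 15/2) → (2, 15/2)
T3 scale by (1, 2): (2, 15/2) → (2, 15)
T4 translate by (0, -3): (2, 15) → (2, 12)
T5 translate by (4, -4): (2, 12) → (6, 8)

T(p) = (6, 8)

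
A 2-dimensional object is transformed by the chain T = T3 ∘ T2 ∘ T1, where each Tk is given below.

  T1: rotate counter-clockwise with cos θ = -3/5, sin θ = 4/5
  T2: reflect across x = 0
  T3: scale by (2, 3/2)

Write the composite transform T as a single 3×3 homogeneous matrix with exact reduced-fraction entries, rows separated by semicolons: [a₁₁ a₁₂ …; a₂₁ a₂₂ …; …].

T1 = [-3/5 -4/5 0; 4/5 -3/5 0; 0 0 1]
T2·T1 = [3/5 4/5 0; 4/5 -3/5 0; 0 0 1]
T3·…·T1 = [6/5 8/5 0; 6/5 -9/10 0; 0 0 1]

T = [6/5 8/5 0; 6/5 -9/10 0; 0 0 1]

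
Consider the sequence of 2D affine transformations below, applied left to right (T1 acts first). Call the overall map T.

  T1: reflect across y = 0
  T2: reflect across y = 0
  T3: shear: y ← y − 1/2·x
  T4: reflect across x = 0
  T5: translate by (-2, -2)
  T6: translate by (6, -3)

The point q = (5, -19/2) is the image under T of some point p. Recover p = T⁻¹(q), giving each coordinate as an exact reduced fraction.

T1 = [1 0 0; 0 -1 0; 0 0 1]
T2·T1 = [1 0 0; 0 1 0; 0 0 1]
T3·…·T1 = [1 0 0; -1/2 1 0; 0 0 1]
T4·…·T1 = [-1 0 0; -1/2 1 0; 0 0 1]
T5·…·T1 = [-1 0 -2; -1/2 1 -2; 0 0 1]
T6·…·T1 = [-1 0 4; -1/2 1 -5; 0 0 1]
det M = -1; M⁻¹ = [-1 0 4; -1/2 1 7; 0 0 1]
M⁻¹ · (5, -19/2)ᵀ = (-1, -5)ᵀ

p = (-1, -5)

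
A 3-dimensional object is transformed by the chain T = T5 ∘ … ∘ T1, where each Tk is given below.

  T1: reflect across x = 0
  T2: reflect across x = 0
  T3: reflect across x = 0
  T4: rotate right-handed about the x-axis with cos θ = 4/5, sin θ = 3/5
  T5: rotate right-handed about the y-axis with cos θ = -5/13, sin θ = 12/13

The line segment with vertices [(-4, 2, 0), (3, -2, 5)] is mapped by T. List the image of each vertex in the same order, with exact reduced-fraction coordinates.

T1 reflect across x = 0: (-4, 2, 0) → (4, 2, 0); (3, -2, 5) → (-3, -2, 5)
T2 reflect across x = 0: (4, 2, 0) → (-4, 2, 0); (-3, -2, 5) → (3, -2, 5)
T3 reflect across x = 0: (-4, 2, 0) → (4, 2, 0); (3, -2, 5) → (-3, -2, 5)
T4 rotate right-handed about the x-axis with cos θ = 4/5, sin θ = 3/5: (4, 2, 0) → (4, 8/5, 6/5); (-3, -2, 5) → (-3, -23/5, 14/5)
T5 rotate right-handed about the y-axis with cos θ = -5/13, sin θ = 12/13: (4, 8/5, 6/5) → (-28/65, 8/5, -54/13); (-3, -23/5, 14/5) → (243/65, -23/5, 22/13)

image vertices: (-28/65, 8/5, -54/13), (243/65, -23/5, 22/13)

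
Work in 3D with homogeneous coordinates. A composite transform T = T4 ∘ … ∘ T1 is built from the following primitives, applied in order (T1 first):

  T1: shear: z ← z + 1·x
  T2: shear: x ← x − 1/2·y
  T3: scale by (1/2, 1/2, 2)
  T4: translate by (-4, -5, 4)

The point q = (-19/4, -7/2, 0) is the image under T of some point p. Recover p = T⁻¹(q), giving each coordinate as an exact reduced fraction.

T1 = [1 0 0 0; 0 1 0 0; 1 0 1 0; 0 0 0 1]
T2·T1 = [1 -1/2 0 0; 0 1 0 0; 1 0 1 0; 0 0 0 1]
T3·…·T1 = [1/2 -1/4 0 0; 0 1/2 0 0; 2 0 2 0; 0 0 0 1]
T4·…·T1 = [1/2 -1/4 0 -4; 0 1/2 0 -5; 2 0 2 4; 0 0 0 1]
det M = 1/2; M⁻¹ = [2 1 0 13; 0 2 0 10; -2 -1 1/2 -15; 0 0 0 1]
M⁻¹ · (-19/4, -7/2, 0)ᵀ = (0, 3, -2)ᵀ

p = (0, 3, -2)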